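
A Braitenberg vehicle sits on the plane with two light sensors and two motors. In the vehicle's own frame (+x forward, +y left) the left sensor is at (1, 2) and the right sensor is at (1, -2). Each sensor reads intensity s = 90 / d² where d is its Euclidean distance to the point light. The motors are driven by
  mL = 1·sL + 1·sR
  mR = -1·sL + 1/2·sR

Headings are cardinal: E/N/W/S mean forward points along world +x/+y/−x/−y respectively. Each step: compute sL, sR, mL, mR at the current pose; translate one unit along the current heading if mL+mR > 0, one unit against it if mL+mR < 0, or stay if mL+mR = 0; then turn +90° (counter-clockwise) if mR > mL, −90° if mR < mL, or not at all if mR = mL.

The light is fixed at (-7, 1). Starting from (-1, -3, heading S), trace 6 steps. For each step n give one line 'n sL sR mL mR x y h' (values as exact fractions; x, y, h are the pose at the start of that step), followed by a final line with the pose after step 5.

n=0: pose=(-1,-3,S); sL=90/89, sR=90/41; mL=11700/3649, mR=315/3649; mL+mR=135/41 → advance +1; mR−mL=-11385/3649 → turn -1·90°
n=1: pose=(-1,-4,W); sL=45/37, sR=45/17; mL=2430/629, mR=135/1258; mL+mR=135/34 → advance +1; mR−mL=-4725/1258 → turn -1·90°
n=2: pose=(-2,-4,N); sL=18/5, sR=18/13; mL=324/65, mR=-189/65; mL+mR=27/13 → advance +1; mR−mL=-513/65 → turn -1·90°
n=3: pose=(-2,-3,E); sL=9/4, sR=5/4; mL=7/2, mR=-13/8; mL+mR=15/8 → advance +1; mR−mL=-41/8 → turn -1·90°
n=4: pose=(-1,-3,S); sL=90/89, sR=90/41; mL=11700/3649, mR=315/3649; mL+mR=135/41 → advance +1; mR−mL=-11385/3649 → turn -1·90°
n=5: pose=(-1,-4,W); sL=45/37, sR=45/17; mL=2430/629, mR=135/1258; mL+mR=135/34 → advance +1; mR−mL=-4725/1258 → turn -1·90°

0 90/89 90/41 11700/3649 315/3649 -1 -3 S
1 45/37 45/17 2430/629 135/1258 -1 -4 W
2 18/5 18/13 324/65 -189/65 -2 -4 N
3 9/4 5/4 7/2 -13/8 -2 -3 E
4 90/89 90/41 11700/3649 315/3649 -1 -3 S
5 45/37 45/17 2430/629 135/1258 -1 -4 W
final -2 -4 N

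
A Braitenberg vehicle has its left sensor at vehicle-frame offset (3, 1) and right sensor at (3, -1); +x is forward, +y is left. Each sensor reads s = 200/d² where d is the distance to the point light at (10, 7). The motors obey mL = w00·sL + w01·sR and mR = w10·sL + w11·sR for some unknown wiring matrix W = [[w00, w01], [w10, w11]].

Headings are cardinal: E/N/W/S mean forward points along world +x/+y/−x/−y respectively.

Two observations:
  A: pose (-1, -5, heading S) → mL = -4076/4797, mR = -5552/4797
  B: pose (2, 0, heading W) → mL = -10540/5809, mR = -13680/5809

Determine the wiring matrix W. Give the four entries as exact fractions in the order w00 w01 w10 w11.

-1/2 -1 -1 -1

obs A: pose=(-1,-5,S) → sL=8/13, sR=200/369, mL=-4076/4797, mR=-5552/4797
obs B: pose=(2,0,W) → sL=40/37, sR=200/157, mL=-10540/5809, mR=-13680/5809
sensor matrix S = [[8/13, 200/369], [40/37, 200/157]]; det S = 5516800/27865773
solve [mL_A; mL_B] = S·[w00; w01] and [mR_A; mR_B] = S·[w10; w11]:
  w00 = -1/2, w01 = -1, w10 = -1, w11 = -1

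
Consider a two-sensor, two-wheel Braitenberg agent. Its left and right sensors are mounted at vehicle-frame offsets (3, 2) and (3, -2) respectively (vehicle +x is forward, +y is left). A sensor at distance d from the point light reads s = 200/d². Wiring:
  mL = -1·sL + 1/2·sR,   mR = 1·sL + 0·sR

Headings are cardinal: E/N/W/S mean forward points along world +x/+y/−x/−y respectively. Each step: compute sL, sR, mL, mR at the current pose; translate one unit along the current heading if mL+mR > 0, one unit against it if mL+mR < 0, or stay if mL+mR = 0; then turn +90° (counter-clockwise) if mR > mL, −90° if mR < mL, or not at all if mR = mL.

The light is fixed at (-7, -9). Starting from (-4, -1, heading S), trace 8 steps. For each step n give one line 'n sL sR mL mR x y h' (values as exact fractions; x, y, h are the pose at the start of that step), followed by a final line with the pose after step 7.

0 4 100/13 -2/13 4 -4 -1 S
1 200/117 200/61 -500/7137 200/117 -4 -2 E
2 25/13 25/17 -525/442 25/13 -3 -2 N
3 200/37 200/101 -16500/3737 200/37 -3 -1 W
4 4 100/13 -2/13 4 -4 -1 S
5 200/117 200/61 -500/7137 200/117 -4 -2 E
6 25/13 25/17 -525/442 25/13 -3 -2 N
7 200/37 200/101 -16500/3737 200/37 -3 -1 W
final -4 -1 S

n=0: pose=(-4,-1,S); sL=4, sR=100/13; mL=-2/13, mR=4; mL+mR=50/13 → advance +1; mR−mL=54/13 → turn +1·90°
n=1: pose=(-4,-2,E); sL=200/117, sR=200/61; mL=-500/7137, mR=200/117; mL+mR=100/61 → advance +1; mR−mL=12700/7137 → turn +1·90°
n=2: pose=(-3,-2,N); sL=25/13, sR=25/17; mL=-525/442, mR=25/13; mL+mR=25/34 → advance +1; mR−mL=1375/442 → turn +1·90°
n=3: pose=(-3,-1,W); sL=200/37, sR=200/101; mL=-16500/3737, mR=200/37; mL+mR=100/101 → advance +1; mR−mL=36700/3737 → turn +1·90°
n=4: pose=(-4,-1,S); sL=4, sR=100/13; mL=-2/13, mR=4; mL+mR=50/13 → advance +1; mR−mL=54/13 → turn +1·90°
n=5: pose=(-4,-2,E); sL=200/117, sR=200/61; mL=-500/7137, mR=200/117; mL+mR=100/61 → advance +1; mR−mL=12700/7137 → turn +1·90°
n=6: pose=(-3,-2,N); sL=25/13, sR=25/17; mL=-525/442, mR=25/13; mL+mR=25/34 → advance +1; mR−mL=1375/442 → turn +1·90°
n=7: pose=(-3,-1,W); sL=200/37, sR=200/101; mL=-16500/3737, mR=200/37; mL+mR=100/101 → advance +1; mR−mL=36700/3737 → turn +1·90°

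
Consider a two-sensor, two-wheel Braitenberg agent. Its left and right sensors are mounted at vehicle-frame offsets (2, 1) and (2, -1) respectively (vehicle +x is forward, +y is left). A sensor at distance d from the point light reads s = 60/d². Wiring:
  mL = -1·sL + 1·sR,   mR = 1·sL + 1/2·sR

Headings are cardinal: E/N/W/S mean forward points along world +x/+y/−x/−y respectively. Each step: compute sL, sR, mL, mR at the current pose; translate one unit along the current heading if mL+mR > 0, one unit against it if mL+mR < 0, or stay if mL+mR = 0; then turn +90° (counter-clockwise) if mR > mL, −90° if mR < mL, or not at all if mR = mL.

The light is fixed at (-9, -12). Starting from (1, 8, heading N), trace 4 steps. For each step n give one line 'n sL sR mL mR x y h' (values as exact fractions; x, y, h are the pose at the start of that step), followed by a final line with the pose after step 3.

n=0: pose=(1,8,N); sL=12/113, sR=12/121; mL=-96/13673, mR=2130/13673; mL+mR=18/121 → advance +1; mR−mL=2226/13673 → turn +1·90°
n=1: pose=(1,9,W); sL=15/116, sR=15/137; mL=-315/15892, mR=2925/15892; mL+mR=45/274 → advance +1; mR−mL=810/3973 → turn +1·90°
n=2: pose=(0,9,S); sL=60/461, sR=12/85; mL=432/39185, mR=7866/39185; mL+mR=18/85 → advance +1; mR−mL=7434/39185 → turn +1·90°
n=3: pose=(0,8,E); sL=30/281, sR=30/241; mL=1200/67721, mR=11445/67721; mL+mR=45/241 → advance +1; mR−mL=10245/67721 → turn +1·90°

0 12/113 12/121 -96/13673 2130/13673 1 8 N
1 15/116 15/137 -315/15892 2925/15892 1 9 W
2 60/461 12/85 432/39185 7866/39185 0 9 S
3 30/281 30/241 1200/67721 11445/67721 0 8 E
final 1 8 N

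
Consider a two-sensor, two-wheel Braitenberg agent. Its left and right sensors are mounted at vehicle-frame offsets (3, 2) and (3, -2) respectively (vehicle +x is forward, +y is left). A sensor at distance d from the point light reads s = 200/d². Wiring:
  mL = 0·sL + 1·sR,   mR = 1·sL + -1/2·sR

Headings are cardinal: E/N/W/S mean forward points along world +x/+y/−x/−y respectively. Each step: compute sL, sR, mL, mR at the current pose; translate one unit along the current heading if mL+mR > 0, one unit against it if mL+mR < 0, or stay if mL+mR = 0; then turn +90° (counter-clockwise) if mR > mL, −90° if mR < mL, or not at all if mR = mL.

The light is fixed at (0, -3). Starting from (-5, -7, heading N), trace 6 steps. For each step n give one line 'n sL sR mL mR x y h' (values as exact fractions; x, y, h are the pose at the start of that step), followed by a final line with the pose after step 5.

n=0: pose=(-5,-7,N); sL=4, sR=20; mL=20, mR=-6; mL+mR=14 → advance +1; mR−mL=-26 → turn -1·90°
n=1: pose=(-5,-6,E); sL=40, sR=200/29; mL=200/29, mR=1060/29; mL+mR=1260/29 → advance +1; mR−mL=860/29 → turn +1·90°
n=2: pose=(-4,-6,N); sL=50/9, sR=50; mL=50, mR=-175/9; mL+mR=275/9 → advance +1; mR−mL=-625/9 → turn -1·90°
n=3: pose=(-4,-5,E); sL=200, sR=200/17; mL=200/17, mR=3300/17; mL+mR=3500/17 → advance +1; mR−mL=3100/17 → turn +1·90°
n=4: pose=(-3,-5,N); sL=100/13, sR=100; mL=100, mR=-550/13; mL+mR=750/13 → advance +1; mR−mL=-1850/13 → turn -1·90°
n=5: pose=(-3,-4,E); sL=200, sR=200/9; mL=200/9, mR=1700/9; mL+mR=1900/9 → advance +1; mR−mL=500/3 → turn +1·90°

0 4 20 20 -6 -5 -7 N
1 40 200/29 200/29 1060/29 -5 -6 E
2 50/9 50 50 -175/9 -4 -6 N
3 200 200/17 200/17 3300/17 -4 -5 E
4 100/13 100 100 -550/13 -3 -5 N
5 200 200/9 200/9 1700/9 -3 -4 E
final -2 -4 N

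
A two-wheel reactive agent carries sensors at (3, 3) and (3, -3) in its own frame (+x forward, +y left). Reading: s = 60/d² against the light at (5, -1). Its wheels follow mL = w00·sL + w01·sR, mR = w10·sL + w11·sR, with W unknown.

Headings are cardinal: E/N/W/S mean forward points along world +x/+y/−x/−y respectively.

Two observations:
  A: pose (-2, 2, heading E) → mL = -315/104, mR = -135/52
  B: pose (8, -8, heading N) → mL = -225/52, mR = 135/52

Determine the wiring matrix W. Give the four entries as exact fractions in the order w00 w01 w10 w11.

-1 -1/2 1 -1

obs A: pose=(-2,2,E) → sL=15/13, sR=15/4, mL=-315/104, mR=-135/52
obs B: pose=(8,-8,N) → sL=15/4, sR=15/13, mL=-225/52, mR=135/52
sensor matrix S = [[15/13, 15/4], [15/4, 15/13]]; det S = -34425/2704
solve [mL_A; mL_B] = S·[w00; w01] and [mR_A; mR_B] = S·[w10; w11]:
  w00 = -1, w01 = -1/2, w10 = 1, w11 = -1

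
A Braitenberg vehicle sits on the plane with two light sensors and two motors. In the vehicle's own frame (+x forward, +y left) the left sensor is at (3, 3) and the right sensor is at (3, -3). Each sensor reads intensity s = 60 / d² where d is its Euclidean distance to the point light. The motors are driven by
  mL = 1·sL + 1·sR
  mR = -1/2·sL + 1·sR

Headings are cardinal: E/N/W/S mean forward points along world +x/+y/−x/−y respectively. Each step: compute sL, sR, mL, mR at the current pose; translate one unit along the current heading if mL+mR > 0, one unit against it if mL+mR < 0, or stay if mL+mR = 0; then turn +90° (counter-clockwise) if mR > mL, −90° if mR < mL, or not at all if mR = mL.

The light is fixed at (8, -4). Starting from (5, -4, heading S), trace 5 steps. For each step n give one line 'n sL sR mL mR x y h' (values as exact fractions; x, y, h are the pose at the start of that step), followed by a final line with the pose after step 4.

n=0: pose=(5,-4,S); sL=20/3, sR=4/3; mL=8, mR=-2; mL+mR=6 → advance +1; mR−mL=-10 → turn -1·90°
n=1: pose=(5,-5,W); sL=15/13, sR=3/2; mL=69/26, mR=12/13; mL+mR=93/26 → advance +1; mR−mL=-45/26 → turn -1·90°
n=2: pose=(4,-5,N); sL=60/53, sR=12; mL=696/53, mR=606/53; mL+mR=1302/53 → advance +1; mR−mL=-90/53 → turn -1·90°
n=3: pose=(4,-4,E); sL=6, sR=6; mL=12, mR=3; mL+mR=15 → advance +1; mR−mL=-9 → turn -1·90°
n=4: pose=(5,-4,S); sL=20/3, sR=4/3; mL=8, mR=-2; mL+mR=6 → advance +1; mR−mL=-10 → turn -1·90°

0 20/3 4/3 8 -2 5 -4 S
1 15/13 3/2 69/26 12/13 5 -5 W
2 60/53 12 696/53 606/53 4 -5 N
3 6 6 12 3 4 -4 E
4 20/3 4/3 8 -2 5 -4 S
final 5 -5 W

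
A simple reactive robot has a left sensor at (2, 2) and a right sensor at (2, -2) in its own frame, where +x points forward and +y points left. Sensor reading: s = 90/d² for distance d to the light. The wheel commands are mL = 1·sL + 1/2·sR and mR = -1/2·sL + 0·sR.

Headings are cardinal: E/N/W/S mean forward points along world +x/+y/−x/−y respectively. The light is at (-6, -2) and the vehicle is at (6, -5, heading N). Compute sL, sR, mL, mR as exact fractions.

left sensor world pos  = (4, -3); dL² = 101
right sensor world pos = (8, -3); dR² = 197
sL = 90/101 = 90/101
sR = 90/197 = 90/197
mL = 1·sL + 1/2·sR = 22275/19897
mR = -1/2·sL + 0·sR = -45/101

90/101 90/197 22275/19897 -45/101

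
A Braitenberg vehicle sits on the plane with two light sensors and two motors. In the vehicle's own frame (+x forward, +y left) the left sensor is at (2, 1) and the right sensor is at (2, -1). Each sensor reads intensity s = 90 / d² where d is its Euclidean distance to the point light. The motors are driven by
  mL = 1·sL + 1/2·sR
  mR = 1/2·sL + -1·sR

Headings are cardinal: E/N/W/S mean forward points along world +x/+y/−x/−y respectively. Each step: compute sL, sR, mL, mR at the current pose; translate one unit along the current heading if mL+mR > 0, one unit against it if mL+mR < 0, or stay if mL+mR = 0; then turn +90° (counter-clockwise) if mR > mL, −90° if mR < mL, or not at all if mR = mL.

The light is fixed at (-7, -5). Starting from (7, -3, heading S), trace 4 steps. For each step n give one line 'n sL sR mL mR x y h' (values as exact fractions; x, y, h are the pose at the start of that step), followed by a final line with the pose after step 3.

n=0: pose=(7,-3,S); sL=2/5, sR=90/169; mL=563/845, mR=-281/845; mL+mR=282/845 → advance +1; mR−mL=-844/845 → turn -1·90°
n=1: pose=(7,-4,W); sL=5/8, sR=45/74; mL=275/296, mR=-175/592; mL+mR=375/592 → advance +1; mR−mL=-725/592 → turn -1·90°
n=2: pose=(6,-4,N); sL=10/17, sR=18/41; mL=563/697, mR=-101/697; mL+mR=462/697 → advance +1; mR−mL=-664/697 → turn -1·90°
n=3: pose=(6,-3,E); sL=5/13, sR=45/113; mL=1715/2938, mR=-605/2938; mL+mR=555/1469 → advance +1; mR−mL=-1160/1469 → turn -1·90°

0 2/5 90/169 563/845 -281/845 7 -3 S
1 5/8 45/74 275/296 -175/592 7 -4 W
2 10/17 18/41 563/697 -101/697 6 -4 N
3 5/13 45/113 1715/2938 -605/2938 6 -3 E
final 7 -3 S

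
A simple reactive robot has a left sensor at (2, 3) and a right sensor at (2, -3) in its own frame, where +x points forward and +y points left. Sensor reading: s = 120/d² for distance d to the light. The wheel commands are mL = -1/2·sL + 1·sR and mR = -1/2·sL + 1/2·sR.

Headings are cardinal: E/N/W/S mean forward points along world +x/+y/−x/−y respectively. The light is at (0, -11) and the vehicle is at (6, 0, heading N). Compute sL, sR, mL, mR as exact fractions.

left sensor world pos  = (3, 2); dL² = 178
right sensor world pos = (9, 2); dR² = 250
sL = 120/178 = 60/89
sR = 120/250 = 12/25
mL = -1/2·sL + 1·sR = 318/2225
mR = -1/2·sL + 1/2·sR = -216/2225

60/89 12/25 318/2225 -216/2225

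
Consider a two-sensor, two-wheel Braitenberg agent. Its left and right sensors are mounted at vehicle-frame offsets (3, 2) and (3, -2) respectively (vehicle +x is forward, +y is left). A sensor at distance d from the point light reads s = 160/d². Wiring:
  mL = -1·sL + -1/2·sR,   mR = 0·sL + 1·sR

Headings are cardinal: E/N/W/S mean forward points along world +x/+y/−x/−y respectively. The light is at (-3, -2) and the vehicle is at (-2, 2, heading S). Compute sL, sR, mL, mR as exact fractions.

left sensor world pos  = (0, -1); dL² = 10
right sensor world pos = (-4, -1); dR² = 2
sL = 160/10 = 16
sR = 160/2 = 80
mL = -1·sL + -1/2·sR = -56
mR = 0·sL + 1·sR = 80

16 80 -56 80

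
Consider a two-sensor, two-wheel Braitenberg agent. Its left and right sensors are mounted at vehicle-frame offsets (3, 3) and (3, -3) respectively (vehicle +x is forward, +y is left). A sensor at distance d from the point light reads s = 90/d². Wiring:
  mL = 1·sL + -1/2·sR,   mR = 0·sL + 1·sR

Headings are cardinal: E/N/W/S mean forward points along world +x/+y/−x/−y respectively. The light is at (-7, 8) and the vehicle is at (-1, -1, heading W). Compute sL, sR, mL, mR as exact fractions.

left sensor world pos  = (-4, -4); dL² = 153
right sensor world pos = (-4, 2); dR² = 45
sL = 90/153 = 10/17
sR = 90/45 = 2
mL = 1·sL + -1/2·sR = -7/17
mR = 0·sL + 1·sR = 2

10/17 2 -7/17 2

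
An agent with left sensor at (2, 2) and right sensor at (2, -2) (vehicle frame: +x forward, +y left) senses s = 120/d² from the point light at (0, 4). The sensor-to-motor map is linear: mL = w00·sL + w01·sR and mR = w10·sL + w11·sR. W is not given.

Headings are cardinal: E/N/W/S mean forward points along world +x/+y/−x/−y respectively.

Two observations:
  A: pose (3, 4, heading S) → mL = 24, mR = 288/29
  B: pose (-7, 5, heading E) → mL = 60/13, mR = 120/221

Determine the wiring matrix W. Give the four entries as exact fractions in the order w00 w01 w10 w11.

0 1 -1/2 1/2

obs A: pose=(3,4,S) → sL=120/29, sR=24, mL=24, mR=288/29
obs B: pose=(-7,5,E) → sL=60/17, sR=60/13, mL=60/13, mR=120/221
sensor matrix S = [[120/29, 24], [60/17, 60/13]]; det S = -420480/6409
solve [mL_A; mL_B] = S·[w00; w01] and [mR_A; mR_B] = S·[w10; w11]:
  w00 = 0, w01 = 1, w10 = -1/2, w11 = 1/2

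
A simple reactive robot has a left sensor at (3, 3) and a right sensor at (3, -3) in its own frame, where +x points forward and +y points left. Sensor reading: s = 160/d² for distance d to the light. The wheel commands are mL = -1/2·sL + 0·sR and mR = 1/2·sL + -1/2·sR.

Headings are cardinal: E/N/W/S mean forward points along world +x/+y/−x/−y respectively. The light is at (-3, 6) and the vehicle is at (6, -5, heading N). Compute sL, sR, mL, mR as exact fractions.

left sensor world pos  = (3, -2); dL² = 100
right sensor world pos = (9, -2); dR² = 208
sL = 160/100 = 8/5
sR = 160/208 = 10/13
mL = -1/2·sL + 0·sR = -4/5
mR = 1/2·sL + -1/2·sR = 27/65

8/5 10/13 -4/5 27/65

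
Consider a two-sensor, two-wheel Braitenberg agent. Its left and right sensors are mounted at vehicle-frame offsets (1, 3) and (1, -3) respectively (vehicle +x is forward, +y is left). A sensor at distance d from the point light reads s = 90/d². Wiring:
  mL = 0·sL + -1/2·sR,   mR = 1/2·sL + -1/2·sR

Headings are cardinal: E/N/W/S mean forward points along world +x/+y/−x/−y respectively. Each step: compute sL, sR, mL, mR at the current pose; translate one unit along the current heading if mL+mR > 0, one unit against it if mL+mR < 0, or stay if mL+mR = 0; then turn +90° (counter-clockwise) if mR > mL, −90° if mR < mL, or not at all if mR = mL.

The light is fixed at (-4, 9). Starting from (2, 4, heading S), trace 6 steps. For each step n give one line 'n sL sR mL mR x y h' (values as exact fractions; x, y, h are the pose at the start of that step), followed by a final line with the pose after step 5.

0 10/13 2 -1 -8/13 2 4 S
1 9/5 45/49 -45/98 108/245 2 5 E
2 90/13 90/73 -45/73 2700/949 1 5 N
3 45/26 45/8 -45/16 -405/208 1 6 W
4 90/97 18/5 -9/5 -648/485 2 6 S
5 9/5 45/37 -45/74 54/185 2 7 E
final 1 7 N

n=0: pose=(2,4,S); sL=10/13, sR=2; mL=-1, mR=-8/13; mL+mR=-21/13 → advance -1; mR−mL=5/13 → turn +1·90°
n=1: pose=(2,5,E); sL=9/5, sR=45/49; mL=-45/98, mR=108/245; mL+mR=-9/490 → advance -1; mR−mL=9/10 → turn +1·90°
n=2: pose=(1,5,N); sL=90/13, sR=90/73; mL=-45/73, mR=2700/949; mL+mR=2115/949 → advance +1; mR−mL=45/13 → turn +1·90°
n=3: pose=(1,6,W); sL=45/26, sR=45/8; mL=-45/16, mR=-405/208; mL+mR=-495/104 → advance -1; mR−mL=45/52 → turn +1·90°
n=4: pose=(2,6,S); sL=90/97, sR=18/5; mL=-9/5, mR=-648/485; mL+mR=-1521/485 → advance -1; mR−mL=45/97 → turn +1·90°
n=5: pose=(2,7,E); sL=9/5, sR=45/37; mL=-45/74, mR=54/185; mL+mR=-117/370 → advance -1; mR−mL=9/10 → turn +1·90°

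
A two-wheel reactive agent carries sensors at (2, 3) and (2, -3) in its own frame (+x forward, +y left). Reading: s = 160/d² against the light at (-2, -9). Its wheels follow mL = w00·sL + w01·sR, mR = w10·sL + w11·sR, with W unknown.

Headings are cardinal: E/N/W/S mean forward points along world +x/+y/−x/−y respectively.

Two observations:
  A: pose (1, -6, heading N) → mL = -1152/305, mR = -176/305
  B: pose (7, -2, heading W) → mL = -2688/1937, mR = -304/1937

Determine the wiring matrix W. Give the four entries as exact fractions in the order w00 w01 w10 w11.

-1 1 -1/2 1

obs A: pose=(1,-6,N) → sL=32/5, sR=160/61, mL=-1152/305, mR=-176/305
obs B: pose=(7,-2,W) → sL=32/13, sR=160/149, mL=-2688/1937, mR=-304/1937
sensor matrix S = [[32/5, 160/61], [32/13, 160/149]]; det S = 49152/118157
solve [mL_A; mL_B] = S·[w00; w01] and [mR_A; mR_B] = S·[w10; w11]:
  w00 = -1, w01 = 1, w10 = -1/2, w11 = 1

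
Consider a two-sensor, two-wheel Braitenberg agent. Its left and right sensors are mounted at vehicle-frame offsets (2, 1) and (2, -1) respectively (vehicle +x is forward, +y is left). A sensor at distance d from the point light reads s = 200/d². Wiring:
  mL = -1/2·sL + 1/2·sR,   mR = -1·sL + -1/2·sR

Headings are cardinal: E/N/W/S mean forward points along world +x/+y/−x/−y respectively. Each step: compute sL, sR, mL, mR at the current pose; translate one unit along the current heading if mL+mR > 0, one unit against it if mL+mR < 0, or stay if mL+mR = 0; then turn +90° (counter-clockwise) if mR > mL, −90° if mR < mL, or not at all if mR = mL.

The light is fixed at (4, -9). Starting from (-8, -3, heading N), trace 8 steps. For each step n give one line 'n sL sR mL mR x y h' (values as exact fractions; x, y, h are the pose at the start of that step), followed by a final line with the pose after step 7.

n=0: pose=(-8,-3,N); sL=200/233, sR=40/37; mL=960/8621, mR=-12060/8621; mL+mR=-300/233 → advance -1; mR−mL=-13020/8621 → turn -1·90°
n=1: pose=(-8,-4,E); sL=25/17, sR=50/29; mL=125/986, mR=-1150/493; mL+mR=-75/34 → advance -1; mR−mL=-2425/986 → turn -1·90°
n=2: pose=(-9,-4,S); sL=200/153, sR=40/41; mL=-1040/6273, mR=-11260/6273; mL+mR=-100/51 → advance -1; mR−mL=-10220/6273 → turn -1·90°
n=3: pose=(-9,-3,W); sL=4/5, sR=100/137; mL=-24/685, mR=-798/685; mL+mR=-6/5 → advance -1; mR−mL=-774/685 → turn -1·90°
n=4: pose=(-8,-3,N); sL=200/233, sR=40/37; mL=960/8621, mR=-12060/8621; mL+mR=-300/233 → advance -1; mR−mL=-13020/8621 → turn -1·90°
n=5: pose=(-8,-4,E); sL=25/17, sR=50/29; mL=125/986, mR=-1150/493; mL+mR=-75/34 → advance -1; mR−mL=-2425/986 → turn -1·90°
n=6: pose=(-9,-4,S); sL=200/153, sR=40/41; mL=-1040/6273, mR=-11260/6273; mL+mR=-100/51 → advance -1; mR−mL=-10220/6273 → turn -1·90°
n=7: pose=(-9,-3,W); sL=4/5, sR=100/137; mL=-24/685, mR=-798/685; mL+mR=-6/5 → advance -1; mR−mL=-774/685 → turn -1·90°

0 200/233 40/37 960/8621 -12060/8621 -8 -3 N
1 25/17 50/29 125/986 -1150/493 -8 -4 E
2 200/153 40/41 -1040/6273 -11260/6273 -9 -4 S
3 4/5 100/137 -24/685 -798/685 -9 -3 W
4 200/233 40/37 960/8621 -12060/8621 -8 -3 N
5 25/17 50/29 125/986 -1150/493 -8 -4 E
6 200/153 40/41 -1040/6273 -11260/6273 -9 -4 S
7 4/5 100/137 -24/685 -798/685 -9 -3 W
final -8 -3 N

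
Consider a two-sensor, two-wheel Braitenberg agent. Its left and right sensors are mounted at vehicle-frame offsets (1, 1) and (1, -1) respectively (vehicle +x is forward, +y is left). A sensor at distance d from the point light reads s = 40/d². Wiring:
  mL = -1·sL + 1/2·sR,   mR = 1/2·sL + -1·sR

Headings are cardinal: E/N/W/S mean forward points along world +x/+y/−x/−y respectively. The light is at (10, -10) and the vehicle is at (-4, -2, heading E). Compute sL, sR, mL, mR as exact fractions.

4/25 20/109 -186/2725 -282/2725

left sensor world pos  = (-3, -1); dL² = 250
right sensor world pos = (-3, -3); dR² = 218
sL = 40/250 = 4/25
sR = 40/218 = 20/109
mL = -1·sL + 1/2·sR = -186/2725
mR = 1/2·sL + -1·sR = -282/2725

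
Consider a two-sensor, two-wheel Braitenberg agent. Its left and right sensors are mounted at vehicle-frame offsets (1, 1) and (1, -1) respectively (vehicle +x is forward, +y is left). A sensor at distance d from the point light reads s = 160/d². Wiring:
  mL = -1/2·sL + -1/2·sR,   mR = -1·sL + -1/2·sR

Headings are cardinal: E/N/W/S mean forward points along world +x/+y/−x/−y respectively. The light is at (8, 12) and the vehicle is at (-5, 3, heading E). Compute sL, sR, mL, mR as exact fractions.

left sensor world pos  = (-4, 4); dL² = 208
right sensor world pos = (-4, 2); dR² = 244
sL = 160/208 = 10/13
sR = 160/244 = 40/61
mL = -1/2·sL + -1/2·sR = -565/793
mR = -1·sL + -1/2·sR = -870/793

10/13 40/61 -565/793 -870/793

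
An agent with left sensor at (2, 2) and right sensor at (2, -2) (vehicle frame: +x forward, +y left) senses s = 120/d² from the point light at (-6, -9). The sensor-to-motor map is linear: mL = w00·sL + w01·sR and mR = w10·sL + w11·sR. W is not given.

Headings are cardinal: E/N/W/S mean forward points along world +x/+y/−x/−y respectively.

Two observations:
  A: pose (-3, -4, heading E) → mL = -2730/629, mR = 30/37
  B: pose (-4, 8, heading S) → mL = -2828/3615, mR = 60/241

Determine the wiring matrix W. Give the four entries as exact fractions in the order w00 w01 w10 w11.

-1/2 -1 1/2 0

obs A: pose=(-3,-4,E) → sL=60/37, sR=60/17, mL=-2730/629, mR=30/37
obs B: pose=(-4,8,S) → sL=120/241, sR=8/15, mL=-2828/3615, mR=60/241
sensor matrix S = [[60/37, 60/17], [120/241, 8/15]]; det S = -135296/151589
solve [mL_A; mL_B] = S·[w00; w01] and [mR_A; mR_B] = S·[w10; w11]:
  w00 = -1/2, w01 = -1, w10 = 1/2, w11 = 0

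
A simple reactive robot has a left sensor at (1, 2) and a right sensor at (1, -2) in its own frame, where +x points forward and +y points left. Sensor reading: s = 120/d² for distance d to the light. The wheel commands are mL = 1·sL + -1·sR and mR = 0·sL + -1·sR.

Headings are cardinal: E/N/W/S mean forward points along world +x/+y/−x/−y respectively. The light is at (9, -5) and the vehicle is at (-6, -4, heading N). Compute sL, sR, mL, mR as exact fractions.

120/293 120/173 -14400/50689 -120/173

left sensor world pos  = (-8, -3); dL² = 293
right sensor world pos = (-4, -3); dR² = 173
sL = 120/293 = 120/293
sR = 120/173 = 120/173
mL = 1·sL + -1·sR = -14400/50689
mR = 0·sL + -1·sR = -120/173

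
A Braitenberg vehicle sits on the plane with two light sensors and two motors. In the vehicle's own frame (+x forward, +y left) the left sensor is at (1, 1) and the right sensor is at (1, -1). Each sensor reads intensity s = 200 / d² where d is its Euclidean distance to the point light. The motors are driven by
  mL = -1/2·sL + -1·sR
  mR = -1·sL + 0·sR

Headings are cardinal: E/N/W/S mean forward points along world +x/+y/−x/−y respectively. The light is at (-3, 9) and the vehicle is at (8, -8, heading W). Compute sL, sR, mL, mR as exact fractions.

25/53 50/89 -7525/9434 -25/53

left sensor world pos  = (7, -9); dL² = 424
right sensor world pos = (7, -7); dR² = 356
sL = 200/424 = 25/53
sR = 200/356 = 50/89
mL = -1/2·sL + -1·sR = -7525/9434
mR = -1·sL + 0·sR = -25/53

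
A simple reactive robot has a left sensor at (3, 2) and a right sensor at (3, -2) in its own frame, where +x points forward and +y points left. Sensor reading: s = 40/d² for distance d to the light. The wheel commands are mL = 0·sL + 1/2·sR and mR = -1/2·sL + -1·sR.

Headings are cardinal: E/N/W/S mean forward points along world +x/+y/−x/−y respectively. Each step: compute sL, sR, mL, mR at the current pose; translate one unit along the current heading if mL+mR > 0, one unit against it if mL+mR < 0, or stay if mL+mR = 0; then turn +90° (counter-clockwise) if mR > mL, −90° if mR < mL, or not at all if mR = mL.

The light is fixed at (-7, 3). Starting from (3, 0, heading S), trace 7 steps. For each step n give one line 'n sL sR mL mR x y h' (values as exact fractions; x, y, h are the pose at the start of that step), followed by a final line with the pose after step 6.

n=0: pose=(3,0,S); sL=2/9, sR=2/5; mL=1/5, mR=-23/45; mL+mR=-14/45 → advance -1; mR−mL=-32/45 → turn -1·90°
n=1: pose=(3,1,W); sL=8/13, sR=40/49; mL=20/49, mR=-716/637; mL+mR=-456/637 → advance -1; mR−mL=-976/637 → turn -1·90°
n=2: pose=(4,1,N); sL=20/41, sR=4/17; mL=2/17, mR=-334/697; mL+mR=-252/697 → advance -1; mR−mL=-416/697 → turn -1·90°
n=3: pose=(4,0,E); sL=40/197, sR=40/221; mL=20/221, mR=-12300/43537; mL+mR=-8360/43537 → advance -1; mR−mL=-16240/43537 → turn -1·90°
n=4: pose=(3,0,S); sL=2/9, sR=2/5; mL=1/5, mR=-23/45; mL+mR=-14/45 → advance -1; mR−mL=-32/45 → turn -1·90°
n=5: pose=(3,1,W); sL=8/13, sR=40/49; mL=20/49, mR=-716/637; mL+mR=-456/637 → advance -1; mR−mL=-976/637 → turn -1·90°
n=6: pose=(4,1,N); sL=20/41, sR=4/17; mL=2/17, mR=-334/697; mL+mR=-252/697 → advance -1; mR−mL=-416/697 → turn -1·90°

0 2/9 2/5 1/5 -23/45 3 0 S
1 8/13 40/49 20/49 -716/637 3 1 W
2 20/41 4/17 2/17 -334/697 4 1 N
3 40/197 40/221 20/221 -12300/43537 4 0 E
4 2/9 2/5 1/5 -23/45 3 0 S
5 8/13 40/49 20/49 -716/637 3 1 W
6 20/41 4/17 2/17 -334/697 4 1 N
final 4 0 E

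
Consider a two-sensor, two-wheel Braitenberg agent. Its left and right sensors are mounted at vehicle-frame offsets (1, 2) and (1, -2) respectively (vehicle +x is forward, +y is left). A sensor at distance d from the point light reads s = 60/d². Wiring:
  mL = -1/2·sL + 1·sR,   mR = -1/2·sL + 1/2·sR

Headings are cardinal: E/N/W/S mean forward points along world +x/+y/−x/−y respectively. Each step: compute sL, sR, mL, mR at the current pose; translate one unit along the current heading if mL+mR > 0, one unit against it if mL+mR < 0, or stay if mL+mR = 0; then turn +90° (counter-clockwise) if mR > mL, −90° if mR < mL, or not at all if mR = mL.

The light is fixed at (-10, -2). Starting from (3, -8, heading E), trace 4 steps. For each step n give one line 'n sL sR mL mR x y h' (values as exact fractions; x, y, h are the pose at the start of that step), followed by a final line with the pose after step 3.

0 15/53 3/13 123/1378 -18/689 3 -8 E
1 12/61 60/193 2502/11773 672/11773 4 -8 S
2 6/25 30/97 459/2425 84/2425 4 -9 W
3 60/157 20/87 530/13659 -1040/13659 3 -9 N
final 3 -10 E

n=0: pose=(3,-8,E); sL=15/53, sR=3/13; mL=123/1378, mR=-18/689; mL+mR=87/1378 → advance +1; mR−mL=-3/26 → turn -1·90°
n=1: pose=(4,-8,S); sL=12/61, sR=60/193; mL=2502/11773, mR=672/11773; mL+mR=3174/11773 → advance +1; mR−mL=-30/193 → turn -1·90°
n=2: pose=(4,-9,W); sL=6/25, sR=30/97; mL=459/2425, mR=84/2425; mL+mR=543/2425 → advance +1; mR−mL=-15/97 → turn -1·90°
n=3: pose=(3,-9,N); sL=60/157, sR=20/87; mL=530/13659, mR=-1040/13659; mL+mR=-170/4553 → advance -1; mR−mL=-10/87 → turn -1·90°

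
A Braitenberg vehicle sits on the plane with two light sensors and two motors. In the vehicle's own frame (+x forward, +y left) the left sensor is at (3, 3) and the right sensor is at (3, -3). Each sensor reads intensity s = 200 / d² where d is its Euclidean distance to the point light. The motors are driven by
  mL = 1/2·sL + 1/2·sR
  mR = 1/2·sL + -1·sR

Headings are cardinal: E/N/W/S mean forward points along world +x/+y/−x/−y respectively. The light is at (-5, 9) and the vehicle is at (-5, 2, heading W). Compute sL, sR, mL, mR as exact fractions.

left sensor world pos  = (-8, -1); dL² = 109
right sensor world pos = (-8, 5); dR² = 25
sL = 200/109 = 200/109
sR = 200/25 = 8
mL = 1/2·sL + 1/2·sR = 536/109
mR = 1/2·sL + -1·sR = -772/109

200/109 8 536/109 -772/109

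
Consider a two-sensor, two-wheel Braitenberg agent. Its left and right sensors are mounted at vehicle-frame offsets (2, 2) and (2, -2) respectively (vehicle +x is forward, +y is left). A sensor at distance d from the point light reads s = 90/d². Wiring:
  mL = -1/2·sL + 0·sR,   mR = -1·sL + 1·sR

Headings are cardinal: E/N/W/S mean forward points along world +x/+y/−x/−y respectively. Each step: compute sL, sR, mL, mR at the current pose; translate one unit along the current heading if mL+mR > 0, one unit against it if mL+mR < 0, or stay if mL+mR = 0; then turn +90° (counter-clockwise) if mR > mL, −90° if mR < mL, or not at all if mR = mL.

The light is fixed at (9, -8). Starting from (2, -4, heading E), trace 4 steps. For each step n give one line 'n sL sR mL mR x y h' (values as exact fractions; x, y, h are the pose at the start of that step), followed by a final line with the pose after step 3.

n=0: pose=(2,-4,E); sL=90/61, sR=90/29; mL=-45/61, mR=2880/1769; mL+mR=1575/1769 → advance +1; mR−mL=4185/1769 → turn +1·90°
n=1: pose=(3,-4,N); sL=9/10, sR=45/26; mL=-9/20, mR=54/65; mL+mR=99/260 → advance +1; mR−mL=333/260 → turn +1·90°
n=2: pose=(3,-3,W); sL=90/73, sR=90/113; mL=-45/73, mR=-3600/8249; mL+mR=-8685/8249 → advance -1; mR−mL=1485/8249 → turn +1·90°
n=3: pose=(4,-3,S); sL=5, sR=45/29; mL=-5/2, mR=-100/29; mL+mR=-345/58 → advance -1; mR−mL=-55/58 → turn -1·90°

0 90/61 90/29 -45/61 2880/1769 2 -4 E
1 9/10 45/26 -9/20 54/65 3 -4 N
2 90/73 90/113 -45/73 -3600/8249 3 -3 W
3 5 45/29 -5/2 -100/29 4 -3 S
final 4 -2 W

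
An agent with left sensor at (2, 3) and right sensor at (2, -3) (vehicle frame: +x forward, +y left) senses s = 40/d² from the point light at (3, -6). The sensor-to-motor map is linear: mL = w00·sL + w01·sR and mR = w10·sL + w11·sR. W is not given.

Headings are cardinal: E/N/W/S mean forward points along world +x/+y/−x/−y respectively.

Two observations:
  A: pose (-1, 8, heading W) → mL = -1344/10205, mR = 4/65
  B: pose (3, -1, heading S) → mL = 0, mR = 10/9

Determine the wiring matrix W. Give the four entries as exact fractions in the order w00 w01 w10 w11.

obs A: pose=(-1,8,W) → sL=40/157, sR=8/65, mL=-1344/10205, mR=4/65
obs B: pose=(3,-1,S) → sL=20/9, sR=20/9, mL=0, mR=10/9
sensor matrix S = [[40/157, 8/65], [20/9, 20/9]]; det S = 1792/6123
solve [mL_A; mL_B] = S·[w00; w01] and [mR_A; mR_B] = S·[w10; w11]:
  w00 = -1, w01 = 1, w10 = 0, w11 = 1/2

-1 1 0 1/2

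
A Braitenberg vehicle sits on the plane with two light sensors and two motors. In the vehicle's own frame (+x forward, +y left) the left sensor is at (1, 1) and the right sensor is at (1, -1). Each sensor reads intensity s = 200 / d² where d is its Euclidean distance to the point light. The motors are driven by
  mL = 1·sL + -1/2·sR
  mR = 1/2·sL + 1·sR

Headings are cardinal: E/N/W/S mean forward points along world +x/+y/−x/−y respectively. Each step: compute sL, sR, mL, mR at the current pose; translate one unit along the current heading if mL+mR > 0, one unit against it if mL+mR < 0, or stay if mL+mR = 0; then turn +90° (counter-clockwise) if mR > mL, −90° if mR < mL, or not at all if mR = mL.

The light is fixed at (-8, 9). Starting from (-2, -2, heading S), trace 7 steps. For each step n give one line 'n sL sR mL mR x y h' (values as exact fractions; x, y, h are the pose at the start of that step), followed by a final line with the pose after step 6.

n=0: pose=(-2,-2,S); sL=200/193, sR=200/169; mL=14500/32617, mR=55500/32617; mL+mR=70000/32617 → advance +1; mR−mL=41000/32617 → turn +1·90°
n=1: pose=(-2,-3,E); sL=20/17, sR=100/109; mL=1330/1853, mR=2790/1853; mL+mR=4120/1853 → advance +1; mR−mL=1460/1853 → turn +1·90°
n=2: pose=(-1,-3,N); sL=200/157, sR=40/37; mL=4260/5809, mR=9980/5809; mL+mR=14240/5809 → advance +1; mR−mL=5720/5809 → turn +1·90°
n=3: pose=(-1,-2,W); sL=10/9, sR=25/17; mL=115/306, mR=310/153; mL+mR=245/102 → advance +1; mR−mL=505/306 → turn +1·90°
n=4: pose=(-2,-2,S); sL=200/193, sR=200/169; mL=14500/32617, mR=55500/32617; mL+mR=70000/32617 → advance +1; mR−mL=41000/32617 → turn +1·90°
n=5: pose=(-2,-3,E); sL=20/17, sR=100/109; mL=1330/1853, mR=2790/1853; mL+mR=4120/1853 → advance +1; mR−mL=1460/1853 → turn +1·90°
n=6: pose=(-1,-3,N); sL=200/157, sR=40/37; mL=4260/5809, mR=9980/5809; mL+mR=14240/5809 → advance +1; mR−mL=5720/5809 → turn +1·90°

0 200/193 200/169 14500/32617 55500/32617 -2 -2 S
1 20/17 100/109 1330/1853 2790/1853 -2 -3 E
2 200/157 40/37 4260/5809 9980/5809 -1 -3 N
3 10/9 25/17 115/306 310/153 -1 -2 W
4 200/193 200/169 14500/32617 55500/32617 -2 -2 S
5 20/17 100/109 1330/1853 2790/1853 -2 -3 E
6 200/157 40/37 4260/5809 9980/5809 -1 -3 N
final -1 -2 W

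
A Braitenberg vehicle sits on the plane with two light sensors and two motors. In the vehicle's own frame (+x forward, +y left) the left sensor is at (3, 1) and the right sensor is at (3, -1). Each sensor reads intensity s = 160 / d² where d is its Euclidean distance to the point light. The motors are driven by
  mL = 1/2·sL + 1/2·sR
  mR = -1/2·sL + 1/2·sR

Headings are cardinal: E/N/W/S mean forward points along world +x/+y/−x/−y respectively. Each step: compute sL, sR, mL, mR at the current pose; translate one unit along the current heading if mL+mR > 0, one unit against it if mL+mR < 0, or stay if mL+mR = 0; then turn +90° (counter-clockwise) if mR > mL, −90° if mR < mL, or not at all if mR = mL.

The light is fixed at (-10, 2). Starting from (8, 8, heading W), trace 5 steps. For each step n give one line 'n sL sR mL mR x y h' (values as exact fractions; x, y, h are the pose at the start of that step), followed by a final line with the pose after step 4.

0 16/25 80/137 2096/3425 -96/3425 8 8 W
1 160/337 32/81 11872/27297 -1088/27297 7 8 N
2 10/29 40/109 1125/3161 35/3161 7 9 E
3 160/377 32/61 10912/22997 1152/22997 8 9 S
4 16/25 80/137 2096/3425 -96/3425 8 8 W
final 7 8 N

n=0: pose=(8,8,W); sL=16/25, sR=80/137; mL=2096/3425, mR=-96/3425; mL+mR=80/137 → advance +1; mR−mL=-16/25 → turn -1·90°
n=1: pose=(7,8,N); sL=160/337, sR=32/81; mL=11872/27297, mR=-1088/27297; mL+mR=32/81 → advance +1; mR−mL=-160/337 → turn -1·90°
n=2: pose=(7,9,E); sL=10/29, sR=40/109; mL=1125/3161, mR=35/3161; mL+mR=40/109 → advance +1; mR−mL=-10/29 → turn -1·90°
n=3: pose=(8,9,S); sL=160/377, sR=32/61; mL=10912/22997, mR=1152/22997; mL+mR=32/61 → advance +1; mR−mL=-160/377 → turn -1·90°
n=4: pose=(8,8,W); sL=16/25, sR=80/137; mL=2096/3425, mR=-96/3425; mL+mR=80/137 → advance +1; mR−mL=-16/25 → turn -1·90°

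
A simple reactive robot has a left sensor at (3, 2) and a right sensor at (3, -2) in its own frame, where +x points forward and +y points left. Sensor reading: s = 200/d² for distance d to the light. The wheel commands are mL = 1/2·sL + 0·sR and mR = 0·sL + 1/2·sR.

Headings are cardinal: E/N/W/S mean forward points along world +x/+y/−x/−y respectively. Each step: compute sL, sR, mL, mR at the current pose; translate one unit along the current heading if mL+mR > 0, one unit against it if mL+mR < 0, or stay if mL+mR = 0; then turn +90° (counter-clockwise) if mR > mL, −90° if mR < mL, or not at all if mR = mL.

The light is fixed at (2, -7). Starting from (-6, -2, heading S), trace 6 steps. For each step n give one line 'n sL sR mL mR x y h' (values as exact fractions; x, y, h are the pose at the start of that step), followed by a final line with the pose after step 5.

0 5 25/13 5/2 25/26 -6 -2 S
1 8/5 200/157 4/5 100/157 -6 -3 W
2 20/17 100/49 10/17 50/49 -7 -3 N
3 200/153 200/193 100/153 100/193 -7 -2 W
4 25/26 25/16 25/52 25/32 -8 -2 N
5 40/37 200/233 20/37 100/233 -8 -1 W
final -9 -1 N

n=0: pose=(-6,-2,S); sL=5, sR=25/13; mL=5/2, mR=25/26; mL+mR=45/13 → advance +1; mR−mL=-20/13 → turn -1·90°
n=1: pose=(-6,-3,W); sL=8/5, sR=200/157; mL=4/5, mR=100/157; mL+mR=1128/785 → advance +1; mR−mL=-128/785 → turn -1·90°
n=2: pose=(-7,-3,N); sL=20/17, sR=100/49; mL=10/17, mR=50/49; mL+mR=1340/833 → advance +1; mR−mL=360/833 → turn +1·90°
n=3: pose=(-7,-2,W); sL=200/153, sR=200/193; mL=100/153, mR=100/193; mL+mR=34600/29529 → advance +1; mR−mL=-4000/29529 → turn -1·90°
n=4: pose=(-8,-2,N); sL=25/26, sR=25/16; mL=25/52, mR=25/32; mL+mR=525/416 → advance +1; mR−mL=125/416 → turn +1·90°
n=5: pose=(-8,-1,W); sL=40/37, sR=200/233; mL=20/37, mR=100/233; mL+mR=8360/8621 → advance +1; mR−mL=-960/8621 → turn -1·90°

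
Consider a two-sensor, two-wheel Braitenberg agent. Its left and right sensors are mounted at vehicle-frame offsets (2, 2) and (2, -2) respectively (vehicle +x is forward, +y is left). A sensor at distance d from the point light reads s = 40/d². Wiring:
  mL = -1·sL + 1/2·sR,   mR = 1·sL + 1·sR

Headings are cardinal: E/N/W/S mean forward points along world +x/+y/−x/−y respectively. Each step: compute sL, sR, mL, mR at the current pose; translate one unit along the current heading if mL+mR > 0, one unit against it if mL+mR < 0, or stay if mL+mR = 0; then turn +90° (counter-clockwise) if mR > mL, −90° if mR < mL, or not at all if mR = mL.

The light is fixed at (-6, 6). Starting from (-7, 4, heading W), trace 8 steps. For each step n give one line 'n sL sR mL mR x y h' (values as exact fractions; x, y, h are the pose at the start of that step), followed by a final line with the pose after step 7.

n=0: pose=(-7,4,W); sL=8/5, sR=40/9; mL=28/45, mR=272/45; mL+mR=20/3 → advance +1; mR−mL=244/45 → turn +1·90°
n=1: pose=(-8,4,S); sL=5/2, sR=5/4; mL=-15/8, mR=15/4; mL+mR=15/8 → advance +1; mR−mL=45/8 → turn +1·90°
n=2: pose=(-8,3,E); sL=40, sR=8/5; mL=-196/5, mR=208/5; mL+mR=12/5 → advance +1; mR−mL=404/5 → turn +1·90°
n=3: pose=(-7,3,N); sL=4, sR=20; mL=6, mR=24; mL+mR=30 → advance +1; mR−mL=18 → turn +1·90°
n=4: pose=(-7,4,W); sL=8/5, sR=40/9; mL=28/45, mR=272/45; mL+mR=20/3 → advance +1; mR−mL=244/45 → turn +1·90°
n=5: pose=(-8,4,S); sL=5/2, sR=5/4; mL=-15/8, mR=15/4; mL+mR=15/8 → advance +1; mR−mL=45/8 → turn +1·90°
n=6: pose=(-8,3,E); sL=40, sR=8/5; mL=-196/5, mR=208/5; mL+mR=12/5 → advance +1; mR−mL=404/5 → turn +1·90°
n=7: pose=(-7,3,N); sL=4, sR=20; mL=6, mR=24; mL+mR=30 → advance +1; mR−mL=18 → turn +1·90°

0 8/5 40/9 28/45 272/45 -7 4 W
1 5/2 5/4 -15/8 15/4 -8 4 S
2 40 8/5 -196/5 208/5 -8 3 E
3 4 20 6 24 -7 3 N
4 8/5 40/9 28/45 272/45 -7 4 W
5 5/2 5/4 -15/8 15/4 -8 4 S
6 40 8/5 -196/5 208/5 -8 3 E
7 4 20 6 24 -7 3 N
final -7 4 W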